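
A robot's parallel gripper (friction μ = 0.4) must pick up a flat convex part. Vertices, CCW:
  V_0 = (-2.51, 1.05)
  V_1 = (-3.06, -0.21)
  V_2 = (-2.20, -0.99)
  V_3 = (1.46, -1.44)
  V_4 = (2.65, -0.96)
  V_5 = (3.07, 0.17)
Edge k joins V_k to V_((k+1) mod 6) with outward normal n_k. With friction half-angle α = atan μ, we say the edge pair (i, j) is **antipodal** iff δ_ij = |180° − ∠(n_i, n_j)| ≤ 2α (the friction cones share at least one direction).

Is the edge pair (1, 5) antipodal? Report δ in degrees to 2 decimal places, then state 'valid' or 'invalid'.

α = atan 0.4 = 21.80°;  2α = 43.60°
edge 1: e_1 = (+0.86, -0.78);  n_1 = (-0.6718, -0.7407)
edge 5: e_5 = (-5.58, +0.88);  n_5 = (+0.1558, +0.9878)
∠(n_1, n_5) = 146.75°
δ = |180° − 146.75°| = 33.25°
33.25° ≤ 2α = 43.60°  →  valid

δ = 33.25°, valid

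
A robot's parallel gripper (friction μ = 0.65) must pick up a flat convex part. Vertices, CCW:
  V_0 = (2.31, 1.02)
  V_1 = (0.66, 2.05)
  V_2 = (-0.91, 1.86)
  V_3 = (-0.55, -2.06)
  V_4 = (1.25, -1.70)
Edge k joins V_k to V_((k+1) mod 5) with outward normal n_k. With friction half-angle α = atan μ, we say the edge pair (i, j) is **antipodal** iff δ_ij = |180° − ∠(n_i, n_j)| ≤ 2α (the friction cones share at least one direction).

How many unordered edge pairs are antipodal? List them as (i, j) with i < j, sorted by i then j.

count = 5; pairs: (0,2), (0,3), (1,3), (1,4), (2,4)

α = atan 0.65 = 33.02°;  2α = 66.05°
n_0 = (+0.5295, +0.8483)
n_1 = (-0.1201, +0.9928)
n_2 = (-0.9958, -0.0915)
n_3 = (+0.1961, -0.9806)
n_4 = (+0.9317, -0.3631)
  (0,1): δ = 141.13°  ·
  (0,2): δ = 52.78°  ✓
  (0,3): δ = 43.28°  ✓
  (0,4): δ = 100.68°  ·
  (1,2): δ = 91.65°  ·
  (1,3): δ = 4.41°  ✓
  (1,4): δ = 61.81°  ✓
  (2,3): δ = 83.94°  ·
  (2,4): δ = 26.54°  ✓
  (3,4): δ = 122.60°  ·
antipodal pairs: 5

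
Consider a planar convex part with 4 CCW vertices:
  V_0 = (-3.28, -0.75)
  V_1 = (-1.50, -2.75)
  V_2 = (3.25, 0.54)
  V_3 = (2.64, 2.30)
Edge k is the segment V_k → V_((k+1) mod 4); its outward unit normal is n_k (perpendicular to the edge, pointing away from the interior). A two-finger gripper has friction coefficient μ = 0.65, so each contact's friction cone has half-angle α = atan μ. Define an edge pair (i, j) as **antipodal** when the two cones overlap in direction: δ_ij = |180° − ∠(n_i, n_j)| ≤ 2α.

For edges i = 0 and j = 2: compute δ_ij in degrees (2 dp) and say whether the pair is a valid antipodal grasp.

δ = 22.55°, valid

α = atan 0.65 = 33.02°;  2α = 66.05°
edge 0: e_0 = (+1.78, -2.00);  n_0 = (-0.7470, -0.6648)
edge 2: e_2 = (-0.61, +1.76);  n_2 = (+0.9449, +0.3275)
∠(n_0, n_2) = 157.45°
δ = |180° − 157.45°| = 22.55°
22.55° ≤ 2α = 66.05°  →  valid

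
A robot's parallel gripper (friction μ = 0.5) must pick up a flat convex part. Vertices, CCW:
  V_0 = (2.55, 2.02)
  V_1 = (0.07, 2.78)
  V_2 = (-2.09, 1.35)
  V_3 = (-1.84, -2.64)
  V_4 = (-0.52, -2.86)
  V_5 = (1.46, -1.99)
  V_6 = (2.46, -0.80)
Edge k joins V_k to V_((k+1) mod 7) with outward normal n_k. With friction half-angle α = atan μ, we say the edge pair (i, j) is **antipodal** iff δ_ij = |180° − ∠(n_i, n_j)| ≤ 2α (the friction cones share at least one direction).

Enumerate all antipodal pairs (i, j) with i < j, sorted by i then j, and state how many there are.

count = 7; pairs: (0,3), (0,4), (1,3), (1,4), (1,5), (2,5), (2,6)

α = atan 0.5 = 26.57°;  2α = 53.13°
n_0 = (+0.2930, +0.9561)
n_1 = (-0.5520, +0.8338)
n_2 = (-0.9980, -0.0625)
n_3 = (-0.1644, -0.9864)
n_4 = (+0.4023, -0.9155)
n_5 = (+0.7656, -0.6433)
n_6 = (+0.9995, -0.0319)
  (0,1): δ = 129.46°  ·
  (0,2): δ = 69.38°  ·
  (0,3): δ = 7.58°  ✓
  (0,4): δ = 40.76°  ✓
  (0,5): δ = 67.00°  ·
  (0,6): δ = 105.21°  ·
  (1,2): δ = 119.92°  ·
  (1,3): δ = 42.97°  ✓
  (1,4): δ = 9.79°  ✓
  (1,5): δ = 16.45°  ✓
  (1,6): δ = 54.67°  ·
  (2,3): δ = 103.05°  ·
  (2,4): δ = 69.86°  ·
  (2,5): δ = 43.63°  ✓
  (2,6): δ = 5.41°  ✓
  (3,4): δ = 146.82°  ·
  (3,5): δ = 120.58°  ·
  (3,6): δ = 82.37°  ·
  (4,5): δ = 153.76°  ·
  (4,6): δ = 115.55°  ·
  (5,6): δ = 141.79°  ·
antipodal pairs: 7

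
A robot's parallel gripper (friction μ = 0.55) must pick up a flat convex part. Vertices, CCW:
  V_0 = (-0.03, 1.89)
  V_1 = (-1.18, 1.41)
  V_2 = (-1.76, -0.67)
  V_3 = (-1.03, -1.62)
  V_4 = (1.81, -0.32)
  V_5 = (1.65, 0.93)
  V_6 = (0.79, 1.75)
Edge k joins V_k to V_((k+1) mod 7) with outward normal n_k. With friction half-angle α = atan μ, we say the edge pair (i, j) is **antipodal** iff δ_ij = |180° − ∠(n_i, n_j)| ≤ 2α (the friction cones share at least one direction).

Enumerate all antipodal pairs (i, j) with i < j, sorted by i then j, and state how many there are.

count = 7; pairs: (0,3), (1,3), (1,4), (2,4), (2,5), (2,6), (3,6)

α = atan 0.55 = 28.81°;  2α = 57.62°
n_0 = (-0.3852, +0.9228)
n_1 = (-0.9633, +0.2686)
n_2 = (-0.7929, -0.6093)
n_3 = (+0.4162, -0.9093)
n_4 = (+0.9919, +0.1270)
n_5 = (+0.6901, +0.7237)
n_6 = (+0.1683, +0.9857)
  (0,1): δ = 128.24°  ·
  (0,2): δ = 75.12°  ·
  (0,3): δ = 1.94°  ✓
  (0,4): δ = 74.64°  ·
  (0,5): δ = 113.71°  ·
  (0,6): δ = 147.66°  ·
  (1,2): δ = 126.88°  ·
  (1,3): δ = 49.82°  ✓
  (1,4): δ = 22.88°  ✓
  (1,5): δ = 61.94°  ·
  (1,6): δ = 95.89°  ·
  (2,3): δ = 102.94°  ·
  (2,4): δ = 30.25°  ✓
  (2,5): δ = 8.82°  ✓
  (2,6): δ = 42.77°  ✓
  (3,4): δ = 107.30°  ·
  (3,5): δ = 68.23°  ·
  (3,6): δ = 34.28°  ✓
  (4,5): δ = 140.93°  ·
  (4,6): δ = 106.98°  ·
  (5,6): δ = 146.05°  ·
antipodal pairs: 7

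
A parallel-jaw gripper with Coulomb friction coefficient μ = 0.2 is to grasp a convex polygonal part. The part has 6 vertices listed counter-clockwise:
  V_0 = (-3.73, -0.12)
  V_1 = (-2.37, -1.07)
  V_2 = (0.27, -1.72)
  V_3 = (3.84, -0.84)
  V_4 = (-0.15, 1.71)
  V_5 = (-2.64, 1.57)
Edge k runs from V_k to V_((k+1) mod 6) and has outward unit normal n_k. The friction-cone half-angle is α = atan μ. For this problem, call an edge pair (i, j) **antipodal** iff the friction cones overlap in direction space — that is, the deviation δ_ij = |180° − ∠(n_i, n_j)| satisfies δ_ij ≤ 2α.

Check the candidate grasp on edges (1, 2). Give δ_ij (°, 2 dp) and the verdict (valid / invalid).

δ = 152.32°, invalid

α = atan 0.2 = 11.31°;  2α = 22.62°
edge 1: e_1 = (+2.64, -0.65);  n_1 = (-0.2391, -0.9710)
edge 2: e_2 = (+3.57, +0.88);  n_2 = (+0.2393, -0.9709)
∠(n_1, n_2) = 27.68°
δ = |180° − 27.68°| = 152.32°
152.32° > 2α = 22.62°  →  invalid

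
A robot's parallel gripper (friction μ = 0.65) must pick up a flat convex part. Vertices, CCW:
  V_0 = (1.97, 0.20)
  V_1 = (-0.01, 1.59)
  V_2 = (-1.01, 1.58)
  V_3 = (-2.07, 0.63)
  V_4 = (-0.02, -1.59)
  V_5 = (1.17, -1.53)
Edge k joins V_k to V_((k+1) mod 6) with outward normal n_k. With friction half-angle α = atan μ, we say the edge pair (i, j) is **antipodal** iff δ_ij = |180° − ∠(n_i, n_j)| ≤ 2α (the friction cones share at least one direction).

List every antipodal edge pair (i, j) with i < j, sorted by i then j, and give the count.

count = 7; pairs: (0,3), (0,4), (1,3), (1,4), (1,5), (2,4), (2,5)

α = atan 0.65 = 33.02°;  2α = 66.05°
n_0 = (+0.5746, +0.8185)
n_1 = (-0.0100, +1.0000)
n_2 = (-0.6674, +0.7447)
n_3 = (-0.7347, -0.6784)
n_4 = (+0.0504, -0.9987)
n_5 = (+0.9077, -0.4197)
  (0,1): δ = 144.36°  ·
  (0,2): δ = 103.06°  ·
  (0,3): δ = 12.21°  ✓
  (0,4): δ = 37.96°  ✓
  (0,5): δ = 100.25°  ·
  (1,2): δ = 138.71°  ·
  (1,3): δ = 47.85°  ✓
  (1,4): δ = 2.31°  ✓
  (1,5): δ = 64.61°  ✓
  (2,3): δ = 89.15°  ·
  (2,4): δ = 38.98°  ✓
  (2,5): δ = 23.32°  ✓
  (3,4): δ = 129.83°  ·
  (3,5): δ = 67.54°  ·
  (4,5): δ = 117.70°  ·
antipodal pairs: 7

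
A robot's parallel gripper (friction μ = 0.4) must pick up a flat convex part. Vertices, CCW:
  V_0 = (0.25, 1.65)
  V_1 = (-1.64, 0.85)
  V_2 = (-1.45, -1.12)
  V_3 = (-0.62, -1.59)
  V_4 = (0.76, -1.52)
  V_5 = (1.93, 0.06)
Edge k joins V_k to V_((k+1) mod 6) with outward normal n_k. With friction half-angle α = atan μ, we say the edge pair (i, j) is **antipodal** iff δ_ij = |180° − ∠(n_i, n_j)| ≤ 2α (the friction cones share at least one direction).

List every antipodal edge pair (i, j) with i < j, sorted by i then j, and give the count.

count = 5; pairs: (0,3), (0,4), (1,4), (1,5), (2,5)

α = atan 0.4 = 21.80°;  2α = 43.60°
n_0 = (-0.3898, +0.9209)
n_1 = (-0.9954, -0.0960)
n_2 = (-0.4927, -0.8702)
n_3 = (+0.0507, -0.9987)
n_4 = (+0.8036, -0.5951)
n_5 = (+0.6874, +0.7263)
  (0,1): δ = 107.43°  ·
  (0,2): δ = 52.46°  ·
  (0,3): δ = 20.04°  ✓
  (0,4): δ = 30.54°  ✓
  (0,5): δ = 113.63°  ·
  (1,2): δ = 125.03°  ·
  (1,3): δ = 92.61°  ·
  (1,4): δ = 42.03°  ✓
  (1,5): δ = 41.07°  ✓
  (2,3): δ = 147.57°  ·
  (2,4): δ = 97.00°  ·
  (2,5): δ = 13.90°  ✓
  (3,4): δ = 129.42°  ·
  (3,5): δ = 46.33°  ·
  (4,5): δ = 96.90°  ·
antipodal pairs: 5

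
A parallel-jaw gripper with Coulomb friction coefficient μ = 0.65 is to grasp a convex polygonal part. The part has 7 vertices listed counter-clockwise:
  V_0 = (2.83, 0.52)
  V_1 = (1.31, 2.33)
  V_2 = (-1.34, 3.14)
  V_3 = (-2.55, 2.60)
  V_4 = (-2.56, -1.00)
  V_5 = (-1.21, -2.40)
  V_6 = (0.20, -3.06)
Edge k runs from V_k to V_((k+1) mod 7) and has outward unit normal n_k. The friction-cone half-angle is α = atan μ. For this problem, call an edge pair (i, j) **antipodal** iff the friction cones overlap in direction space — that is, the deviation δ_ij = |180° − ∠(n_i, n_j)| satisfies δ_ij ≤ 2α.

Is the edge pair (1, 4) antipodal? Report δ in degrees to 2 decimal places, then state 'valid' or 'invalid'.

δ = 29.05°, valid

α = atan 0.65 = 33.02°;  2α = 66.05°
edge 1: e_1 = (-2.65, +0.81);  n_1 = (+0.2923, +0.9563)
edge 4: e_4 = (+1.35, -1.40);  n_4 = (-0.7198, -0.6941)
∠(n_1, n_4) = 150.95°
δ = |180° − 150.95°| = 29.05°
29.05° ≤ 2α = 66.05°  →  valid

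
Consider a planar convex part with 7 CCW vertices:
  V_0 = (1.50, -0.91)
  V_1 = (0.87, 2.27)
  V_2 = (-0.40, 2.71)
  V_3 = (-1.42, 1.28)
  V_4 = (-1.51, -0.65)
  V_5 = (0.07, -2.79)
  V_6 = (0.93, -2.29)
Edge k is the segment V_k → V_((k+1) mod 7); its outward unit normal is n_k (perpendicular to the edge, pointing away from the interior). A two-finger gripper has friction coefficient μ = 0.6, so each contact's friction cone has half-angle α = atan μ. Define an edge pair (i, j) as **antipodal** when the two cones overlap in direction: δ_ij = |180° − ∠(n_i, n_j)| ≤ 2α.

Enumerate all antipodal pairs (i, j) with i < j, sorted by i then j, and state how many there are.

α = atan 0.6 = 30.96°;  2α = 61.93°
n_0 = (+0.9809, +0.1943)
n_1 = (+0.3274, +0.9449)
n_2 = (-0.8141, +0.5807)
n_3 = (-0.9989, +0.0466)
n_4 = (-0.8045, -0.5940)
n_5 = (+0.5026, -0.8645)
n_6 = (+0.9243, -0.3818)
  (0,1): δ = 120.31°  ·
  (0,2): δ = 46.71°  ✓
  (0,3): δ = 13.88°  ✓
  (0,4): δ = 25.23°  ✓
  (0,5): δ = 108.97°  ·
  (0,6): δ = 146.35°  ·
  (1,2): δ = 106.39°  ·
  (1,3): δ = 73.56°  ·
  (1,4): δ = 34.45°  ✓
  (1,5): δ = 49.28°  ✓
  (1,6): δ = 86.67°  ·
  (2,3): δ = 147.17°  ·
  (2,4): δ = 108.06°  ·
  (2,5): δ = 24.33°  ✓
  (2,6): δ = 13.06°  ✓
  (3,4): δ = 140.89°  ·
  (3,5): δ = 57.16°  ✓
  (3,6): δ = 19.77°  ✓
  (4,5): δ = 96.27°  ·
  (4,6): δ = 58.88°  ✓
  (5,6): δ = 142.62°  ·
antipodal pairs: 10

count = 10; pairs: (0,2), (0,3), (0,4), (1,4), (1,5), (2,5), (2,6), (3,5), (3,6), (4,6)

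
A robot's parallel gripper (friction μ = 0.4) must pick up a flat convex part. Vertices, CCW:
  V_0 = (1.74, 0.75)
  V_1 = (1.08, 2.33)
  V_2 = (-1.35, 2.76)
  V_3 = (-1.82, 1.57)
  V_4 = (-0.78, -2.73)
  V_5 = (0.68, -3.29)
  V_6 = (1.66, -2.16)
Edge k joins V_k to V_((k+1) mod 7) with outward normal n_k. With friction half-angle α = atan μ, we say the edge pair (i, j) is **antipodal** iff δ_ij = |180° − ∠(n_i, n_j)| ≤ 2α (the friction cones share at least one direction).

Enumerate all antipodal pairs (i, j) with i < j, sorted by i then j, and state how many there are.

α = atan 0.4 = 21.80°;  2α = 43.60°
n_0 = (+0.9227, +0.3854)
n_1 = (+0.1742, +0.9847)
n_2 = (-0.9301, +0.3673)
n_3 = (-0.9720, -0.2351)
n_4 = (-0.3581, -0.9337)
n_5 = (+0.7555, -0.6552)
n_6 = (+0.9996, -0.0275)
  (0,1): δ = 122.71°  ·
  (0,2): δ = 44.22°  ·
  (0,3): δ = 9.07°  ✓
  (0,4): δ = 46.34°  ·
  (0,5): δ = 116.39°  ·
  (0,6): δ = 155.75°  ·
  (1,2): δ = 101.52°  ·
  (1,3): δ = 66.37°  ·
  (1,4): δ = 10.95°  ✓
  (1,5): δ = 59.10°  ·
  (1,6): δ = 98.46°  ·
  (2,3): δ = 144.85°  ·
  (2,4): δ = 89.43°  ·
  (2,5): δ = 19.38°  ✓
  (2,6): δ = 19.98°  ✓
  (3,4): δ = 124.58°  ·
  (3,5): δ = 54.53°  ·
  (3,6): δ = 15.17°  ✓
  (4,5): δ = 109.95°  ·
  (4,6): δ = 70.59°  ·
  (5,6): δ = 140.64°  ·
antipodal pairs: 5

count = 5; pairs: (0,3), (1,4), (2,5), (2,6), (3,6)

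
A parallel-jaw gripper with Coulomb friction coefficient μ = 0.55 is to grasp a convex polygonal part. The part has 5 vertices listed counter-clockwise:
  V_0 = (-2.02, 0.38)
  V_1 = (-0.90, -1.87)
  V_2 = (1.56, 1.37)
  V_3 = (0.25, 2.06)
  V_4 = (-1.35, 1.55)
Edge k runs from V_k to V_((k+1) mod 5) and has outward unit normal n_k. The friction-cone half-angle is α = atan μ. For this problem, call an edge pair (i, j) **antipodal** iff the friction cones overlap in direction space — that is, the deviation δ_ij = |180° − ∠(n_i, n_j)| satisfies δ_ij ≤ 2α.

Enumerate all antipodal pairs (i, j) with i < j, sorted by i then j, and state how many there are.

count = 3; pairs: (0,2), (1,3), (1,4)

α = atan 0.55 = 28.81°;  2α = 57.62°
n_0 = (-0.8952, -0.4456)
n_1 = (+0.7964, -0.6047)
n_2 = (+0.4660, +0.8848)
n_3 = (-0.3037, +0.9528)
n_4 = (-0.8678, +0.4969)
  (0,1): δ = 63.67°  ·
  (0,2): δ = 35.76°  ✓
  (0,3): δ = 81.22°  ·
  (0,4): δ = 123.74°  ·
  (1,2): δ = 80.57°  ·
  (1,3): δ = 35.11°  ✓
  (1,4): δ = 7.41°  ✓
  (2,3): δ = 134.54°  ·
  (2,4): δ = 92.02°  ·
  (3,4): δ = 137.48°  ·
antipodal pairs: 3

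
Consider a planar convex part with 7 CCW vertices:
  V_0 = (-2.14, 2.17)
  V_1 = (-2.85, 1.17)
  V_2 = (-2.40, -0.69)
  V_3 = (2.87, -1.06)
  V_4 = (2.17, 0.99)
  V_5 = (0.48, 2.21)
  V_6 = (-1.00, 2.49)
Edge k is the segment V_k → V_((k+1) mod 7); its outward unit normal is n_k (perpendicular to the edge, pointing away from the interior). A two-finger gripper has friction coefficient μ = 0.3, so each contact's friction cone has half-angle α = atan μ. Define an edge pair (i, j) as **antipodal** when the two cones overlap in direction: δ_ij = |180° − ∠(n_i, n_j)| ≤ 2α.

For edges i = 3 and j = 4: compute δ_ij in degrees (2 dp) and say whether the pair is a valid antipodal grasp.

α = atan 0.3 = 16.70°;  2α = 33.40°
edge 3: e_3 = (-0.70, +2.05);  n_3 = (+0.9463, +0.3231)
edge 4: e_4 = (-1.69, +1.22);  n_4 = (+0.5853, +0.8108)
∠(n_3, n_4) = 35.32°
δ = |180° − 35.32°| = 144.68°
144.68° > 2α = 33.40°  →  invalid

δ = 144.68°, invalid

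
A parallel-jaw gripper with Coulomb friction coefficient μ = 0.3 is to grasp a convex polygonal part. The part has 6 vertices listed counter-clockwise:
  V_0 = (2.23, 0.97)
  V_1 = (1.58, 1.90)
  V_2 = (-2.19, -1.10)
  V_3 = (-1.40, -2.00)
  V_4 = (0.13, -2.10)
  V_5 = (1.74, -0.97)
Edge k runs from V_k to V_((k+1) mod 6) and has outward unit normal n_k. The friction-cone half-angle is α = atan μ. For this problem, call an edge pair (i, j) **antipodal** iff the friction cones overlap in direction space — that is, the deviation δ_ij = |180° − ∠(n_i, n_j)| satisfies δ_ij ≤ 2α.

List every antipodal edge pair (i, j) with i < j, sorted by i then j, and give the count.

count = 2; pairs: (0,2), (1,4)

α = atan 0.3 = 16.70°;  2α = 33.40°
n_0 = (+0.8196, +0.5729)
n_1 = (-0.6227, +0.7825)
n_2 = (-0.7515, -0.6597)
n_3 = (-0.0652, -0.9979)
n_4 = (+0.5745, -0.8185)
n_5 = (+0.9696, -0.2449)
  (0,1): δ = 86.44°  ·
  (0,2): δ = 6.33°  ✓
  (0,3): δ = 51.31°  ·
  (0,4): δ = 90.11°  ·
  (0,5): δ = 130.87°  ·
  (1,2): δ = 87.24°  ·
  (1,3): δ = 42.25°  ·
  (1,4): δ = 3.45°  ✓
  (1,5): δ = 37.31°  ·
  (2,3): δ = 135.02°  ·
  (2,4): δ = 96.21°  ·
  (2,5): δ = 55.45°  ·
  (3,4): δ = 141.20°  ·
  (3,5): δ = 100.44°  ·
  (4,5): δ = 139.24°  ·
antipodal pairs: 2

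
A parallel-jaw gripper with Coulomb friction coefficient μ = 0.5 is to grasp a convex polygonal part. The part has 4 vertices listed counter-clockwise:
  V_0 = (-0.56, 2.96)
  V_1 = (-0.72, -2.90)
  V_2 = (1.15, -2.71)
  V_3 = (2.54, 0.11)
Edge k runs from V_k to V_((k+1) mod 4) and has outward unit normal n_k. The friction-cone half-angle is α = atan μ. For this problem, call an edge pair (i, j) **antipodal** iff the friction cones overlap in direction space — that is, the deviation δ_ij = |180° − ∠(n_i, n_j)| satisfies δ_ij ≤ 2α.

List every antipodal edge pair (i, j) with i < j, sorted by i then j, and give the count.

α = atan 0.5 = 26.57°;  2α = 53.13°
n_0 = (-0.9996, +0.0273)
n_1 = (+0.1011, -0.9949)
n_2 = (+0.8970, -0.4421)
n_3 = (+0.6768, +0.7362)
  (0,1): δ = 82.63°  ·
  (0,2): δ = 24.68°  ✓
  (0,3): δ = 48.97°  ✓
  (1,2): δ = 122.04°  ·
  (1,3): δ = 48.40°  ✓
  (2,3): δ = 106.35°  ·
antipodal pairs: 3

count = 3; pairs: (0,2), (0,3), (1,3)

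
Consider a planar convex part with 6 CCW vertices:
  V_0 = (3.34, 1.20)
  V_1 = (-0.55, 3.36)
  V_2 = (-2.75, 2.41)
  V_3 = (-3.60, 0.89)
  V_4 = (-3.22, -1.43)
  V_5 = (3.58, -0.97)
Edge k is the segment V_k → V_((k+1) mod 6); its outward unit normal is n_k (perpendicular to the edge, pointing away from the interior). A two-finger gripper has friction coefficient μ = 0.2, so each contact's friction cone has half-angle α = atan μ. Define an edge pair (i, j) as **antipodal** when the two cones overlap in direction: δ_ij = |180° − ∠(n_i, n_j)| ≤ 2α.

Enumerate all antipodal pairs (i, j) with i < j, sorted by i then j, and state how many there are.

α = atan 0.2 = 11.31°;  2α = 22.62°
n_0 = (+0.4855, +0.8743)
n_1 = (-0.3964, +0.9181)
n_2 = (-0.8728, +0.4881)
n_3 = (-0.9868, -0.1616)
n_4 = (+0.0675, -0.9977)
n_5 = (+0.9939, +0.1099)
  (0,1): δ = 127.60°  ·
  (0,2): δ = 90.17°  ·
  (0,3): δ = 51.66°  ·
  (0,4): δ = 32.91°  ·
  (0,5): δ = 125.35°  ·
  (1,2): δ = 142.57°  ·
  (1,3): δ = 104.05°  ·
  (1,4): δ = 19.49°  ✓
  (1,5): δ = 72.96°  ·
  (2,3): δ = 141.48°  ·
  (2,4): δ = 56.92°  ·
  (2,5): δ = 35.53°  ·
  (3,4): δ = 95.43°  ·
  (3,5): δ = 2.99°  ✓
  (4,5): δ = 87.56°  ·
antipodal pairs: 2

count = 2; pairs: (1,4), (3,5)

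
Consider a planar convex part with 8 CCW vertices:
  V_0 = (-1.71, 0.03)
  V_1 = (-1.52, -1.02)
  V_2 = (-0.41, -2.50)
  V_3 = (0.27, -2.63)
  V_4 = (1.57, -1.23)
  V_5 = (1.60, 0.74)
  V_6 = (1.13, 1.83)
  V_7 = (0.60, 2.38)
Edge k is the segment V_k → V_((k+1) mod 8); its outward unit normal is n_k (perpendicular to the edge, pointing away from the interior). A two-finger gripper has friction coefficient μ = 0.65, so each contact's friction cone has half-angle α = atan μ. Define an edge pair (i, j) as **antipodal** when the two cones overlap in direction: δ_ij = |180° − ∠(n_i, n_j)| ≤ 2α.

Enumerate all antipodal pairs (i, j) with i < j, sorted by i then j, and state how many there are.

count = 12; pairs: (0,3), (0,4), (0,5), (0,6), (1,4), (1,5), (1,6), (2,5), (2,6), (2,7), (3,7), (4,7)

α = atan 0.65 = 33.02°;  2α = 66.05°
n_0 = (-0.9840, -0.1781)
n_1 = (-0.8000, -0.6000)
n_2 = (-0.1878, -0.9822)
n_3 = (+0.7328, -0.6805)
n_4 = (+0.9999, -0.0152)
n_5 = (+0.9183, +0.3960)
n_6 = (+0.7201, +0.6939)
n_7 = (-0.7132, +0.7010)
  (0,1): δ = 153.39°  ·
  (0,2): δ = 111.08°  ·
  (0,3): δ = 53.14°  ✓
  (0,4): δ = 11.13°  ✓
  (0,5): δ = 13.07°  ✓
  (0,6): δ = 33.68°  ✓
  (0,7): δ = 125.23°  ·
  (1,2): δ = 137.69°  ·
  (1,3): δ = 79.75°  ·
  (1,4): δ = 37.74°  ✓
  (1,5): δ = 13.54°  ✓
  (1,6): δ = 7.07°  ✓
  (1,7): δ = 98.62°  ·
  (2,3): δ = 122.06°  ·
  (2,4): δ = 80.05°  ·
  (2,5): δ = 55.85°  ✓
  (2,6): δ = 35.24°  ✓
  (2,7): δ = 56.31°  ✓
  (3,4): δ = 137.99°  ·
  (3,5): δ = 113.80°  ·
  (3,6): δ = 93.18°  ·
  (3,7): δ = 1.63°  ✓
  (4,5): δ = 155.80°  ·
  (4,6): δ = 135.19°  ·
  (4,7): δ = 43.64°  ✓
  (5,6): δ = 159.39°  ·
  (5,7): δ = 67.83°  ·
  (6,7): δ = 88.45°  ·
antipodal pairs: 12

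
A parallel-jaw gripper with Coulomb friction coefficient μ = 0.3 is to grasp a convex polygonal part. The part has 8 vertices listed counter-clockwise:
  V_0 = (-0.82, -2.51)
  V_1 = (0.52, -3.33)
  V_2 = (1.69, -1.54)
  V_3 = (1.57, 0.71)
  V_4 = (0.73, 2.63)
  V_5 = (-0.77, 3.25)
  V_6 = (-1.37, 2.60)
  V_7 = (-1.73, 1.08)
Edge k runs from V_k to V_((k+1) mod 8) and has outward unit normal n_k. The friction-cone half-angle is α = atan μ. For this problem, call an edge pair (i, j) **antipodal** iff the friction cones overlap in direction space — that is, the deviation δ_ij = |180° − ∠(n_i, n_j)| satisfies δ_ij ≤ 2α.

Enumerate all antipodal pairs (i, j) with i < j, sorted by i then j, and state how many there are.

count = 6; pairs: (0,4), (1,5), (1,6), (2,6), (2,7), (3,7)

α = atan 0.3 = 16.70°;  2α = 33.40°
n_0 = (-0.5220, -0.8530)
n_1 = (+0.8371, -0.5471)
n_2 = (+0.9986, +0.0533)
n_3 = (+0.9162, +0.4008)
n_4 = (+0.3820, +0.9242)
n_5 = (-0.7348, +0.6783)
n_6 = (-0.9731, +0.2305)
n_7 = (-0.9693, -0.2457)
  (0,1): δ = 91.71°  ·
  (0,2): δ = 55.48°  ·
  (0,3): δ = 34.91°  ·
  (0,4): δ = 9.01°  ✓
  (0,5): δ = 78.75°  ·
  (0,6): δ = 108.14°  ·
  (0,7): δ = 135.69°  ·
  (1,2): δ = 143.78°  ·
  (1,3): δ = 123.20°  ·
  (1,4): δ = 79.29°  ·
  (1,5): δ = 9.54°  ✓
  (1,6): δ = 19.85°  ✓
  (1,7): δ = 47.39°  ·
  (2,3): δ = 159.42°  ·
  (2,4): δ = 115.51°  ·
  (2,5): δ = 45.76°  ·
  (2,6): δ = 16.38°  ✓
  (2,7): δ = 11.17°  ✓
  (3,4): δ = 136.09°  ·
  (3,5): δ = 66.34°  ·
  (3,6): δ = 36.95°  ·
  (3,7): δ = 9.41°  ✓
  (4,5): δ = 110.25°  ·
  (4,6): δ = 80.87°  ·
  (4,7): δ = 53.32°  ·
  (5,6): δ = 150.62°  ·
  (5,7): δ = 123.07°  ·
  (6,7): δ = 152.45°  ·
antipodal pairs: 6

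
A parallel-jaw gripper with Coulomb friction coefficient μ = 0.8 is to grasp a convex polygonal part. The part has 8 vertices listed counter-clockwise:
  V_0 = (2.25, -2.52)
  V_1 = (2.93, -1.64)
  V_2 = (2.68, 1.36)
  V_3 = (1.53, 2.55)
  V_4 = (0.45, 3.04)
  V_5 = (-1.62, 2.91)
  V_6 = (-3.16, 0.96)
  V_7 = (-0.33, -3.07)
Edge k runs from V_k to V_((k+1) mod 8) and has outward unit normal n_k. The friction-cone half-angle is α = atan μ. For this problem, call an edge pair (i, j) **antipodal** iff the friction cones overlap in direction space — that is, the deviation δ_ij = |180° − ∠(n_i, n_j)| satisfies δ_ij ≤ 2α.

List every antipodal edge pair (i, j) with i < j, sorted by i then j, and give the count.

count = 13; pairs: (0,3), (0,4), (0,5), (0,6), (1,5), (1,6), (2,6), (2,7), (3,6), (3,7), (4,6), (4,7), (5,7)

α = atan 0.8 = 38.66°;  2α = 77.32°
n_0 = (+0.7913, -0.6114)
n_1 = (+0.9965, +0.0830)
n_2 = (+0.7191, +0.6949)
n_3 = (+0.4132, +0.9107)
n_4 = (-0.0627, +0.9980)
n_5 = (-0.7848, +0.6198)
n_6 = (-0.8184, -0.5747)
n_7 = (+0.2085, -0.9780)
  (0,1): δ = 137.54°  ·
  (0,2): δ = 98.29°  ·
  (0,3): δ = 76.71°  ✓
  (0,4): δ = 48.71°  ✓
  (0,5): δ = 0.61°  ✓
  (0,6): δ = 72.77°  ✓
  (0,7): δ = 139.73°  ·
  (1,2): δ = 140.74°  ·
  (1,3): δ = 119.17°  ·
  (1,4): δ = 91.17°  ·
  (1,5): δ = 43.06°  ✓
  (1,6): δ = 30.31°  ✓
  (1,7): δ = 97.27°  ·
  (2,3): δ = 158.42°  ·
  (2,4): δ = 130.43°  ·
  (2,5): δ = 82.32°  ·
  (2,6): δ = 8.94°  ✓
  (2,7): δ = 58.01°  ✓
  (3,4): δ = 152.00°  ·
  (3,5): δ = 103.90°  ·
  (3,6): δ = 30.52°  ✓
  (3,7): δ = 36.44°  ✓
  (4,5): δ = 131.89°  ·
  (4,6): δ = 58.52°  ✓
  (4,7): δ = 8.44°  ✓
  (5,6): δ = 106.62°  ·
  (5,7): δ = 39.67°  ✓
  (6,7): δ = 113.04°  ·
antipodal pairs: 13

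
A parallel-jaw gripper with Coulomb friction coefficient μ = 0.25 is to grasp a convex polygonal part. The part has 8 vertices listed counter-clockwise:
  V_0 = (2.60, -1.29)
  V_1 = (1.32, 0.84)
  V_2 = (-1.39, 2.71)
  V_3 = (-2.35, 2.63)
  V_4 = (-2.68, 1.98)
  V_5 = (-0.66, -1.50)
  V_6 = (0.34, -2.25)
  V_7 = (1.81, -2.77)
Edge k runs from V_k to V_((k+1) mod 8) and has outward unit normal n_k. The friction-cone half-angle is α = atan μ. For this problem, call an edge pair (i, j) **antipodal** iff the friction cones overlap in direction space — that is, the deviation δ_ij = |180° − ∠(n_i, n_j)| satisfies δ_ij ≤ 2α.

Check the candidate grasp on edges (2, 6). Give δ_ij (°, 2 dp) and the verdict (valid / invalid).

α = atan 0.25 = 14.04°;  2α = 28.07°
edge 2: e_2 = (-0.96, -0.08);  n_2 = (-0.0830, +0.9965)
edge 6: e_6 = (+1.47, -0.52);  n_6 = (-0.3335, -0.9428)
∠(n_2, n_6) = 155.76°
δ = |180° − 155.76°| = 24.24°
24.24° ≤ 2α = 28.07°  →  valid

δ = 24.24°, valid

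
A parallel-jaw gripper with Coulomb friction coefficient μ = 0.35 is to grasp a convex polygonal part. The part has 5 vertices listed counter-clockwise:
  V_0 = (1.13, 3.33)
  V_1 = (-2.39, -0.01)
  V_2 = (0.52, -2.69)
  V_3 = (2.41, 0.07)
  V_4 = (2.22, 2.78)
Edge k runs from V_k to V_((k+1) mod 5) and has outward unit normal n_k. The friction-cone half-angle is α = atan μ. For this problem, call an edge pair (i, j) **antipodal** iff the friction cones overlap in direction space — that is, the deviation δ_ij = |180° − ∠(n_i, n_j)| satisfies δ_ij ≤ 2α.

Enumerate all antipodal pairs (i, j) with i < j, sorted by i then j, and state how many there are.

α = atan 0.35 = 19.29°;  2α = 38.58°
n_0 = (-0.6883, +0.7254)
n_1 = (-0.6774, -0.7356)
n_2 = (+0.8251, -0.5650)
n_3 = (+0.9976, +0.0699)
n_4 = (+0.4505, +0.8928)
  (0,1): δ = 86.14°  ·
  (0,2): δ = 12.10°  ✓
  (0,3): δ = 50.51°  ·
  (0,4): δ = 109.73°  ·
  (1,2): δ = 81.76°  ·
  (1,3): δ = 43.35°  ·
  (1,4): δ = 15.87°  ✓
  (2,3): δ = 141.59°  ·
  (2,4): δ = 82.37°  ·
  (3,4): δ = 120.79°  ·
antipodal pairs: 2

count = 2; pairs: (0,2), (1,4)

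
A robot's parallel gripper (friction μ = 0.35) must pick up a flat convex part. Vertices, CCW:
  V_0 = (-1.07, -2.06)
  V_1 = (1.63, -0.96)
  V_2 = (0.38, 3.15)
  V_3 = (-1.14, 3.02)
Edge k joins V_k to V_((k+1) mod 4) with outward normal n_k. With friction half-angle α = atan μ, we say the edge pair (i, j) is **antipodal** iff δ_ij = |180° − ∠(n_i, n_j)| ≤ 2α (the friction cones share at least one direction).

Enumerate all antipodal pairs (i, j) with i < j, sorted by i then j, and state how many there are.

count = 2; pairs: (0,2), (1,3)

α = atan 0.35 = 19.29°;  2α = 38.58°
n_0 = (+0.3773, -0.9261)
n_1 = (+0.9567, +0.2910)
n_2 = (-0.0852, +0.9964)
n_3 = (-0.9999, -0.0138)
  (0,1): δ = 95.25°  ·
  (0,2): δ = 17.28°  ✓
  (0,3): δ = 68.62°  ·
  (1,2): δ = 102.03°  ·
  (1,3): δ = 16.13°  ✓
  (2,3): δ = 94.10°  ·
antipodal pairs: 2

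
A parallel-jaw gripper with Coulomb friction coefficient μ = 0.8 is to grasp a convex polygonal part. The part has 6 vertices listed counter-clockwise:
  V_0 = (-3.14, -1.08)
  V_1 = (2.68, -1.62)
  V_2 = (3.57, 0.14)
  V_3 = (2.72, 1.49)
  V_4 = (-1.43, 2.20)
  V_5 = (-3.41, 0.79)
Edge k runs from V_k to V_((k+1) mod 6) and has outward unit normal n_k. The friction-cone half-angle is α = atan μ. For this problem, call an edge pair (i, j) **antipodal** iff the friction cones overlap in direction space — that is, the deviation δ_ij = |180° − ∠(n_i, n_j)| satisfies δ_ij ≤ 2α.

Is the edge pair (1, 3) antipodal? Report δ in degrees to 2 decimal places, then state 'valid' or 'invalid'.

α = atan 0.8 = 38.66°;  2α = 77.32°
edge 1: e_1 = (+0.89, +1.76);  n_1 = (+0.8924, -0.4513)
edge 3: e_3 = (-4.15, +0.71);  n_3 = (+0.1686, +0.9857)
∠(n_1, n_3) = 107.12°
δ = |180° − 107.12°| = 72.88°
72.88° ≤ 2α = 77.32°  →  valid

δ = 72.88°, valid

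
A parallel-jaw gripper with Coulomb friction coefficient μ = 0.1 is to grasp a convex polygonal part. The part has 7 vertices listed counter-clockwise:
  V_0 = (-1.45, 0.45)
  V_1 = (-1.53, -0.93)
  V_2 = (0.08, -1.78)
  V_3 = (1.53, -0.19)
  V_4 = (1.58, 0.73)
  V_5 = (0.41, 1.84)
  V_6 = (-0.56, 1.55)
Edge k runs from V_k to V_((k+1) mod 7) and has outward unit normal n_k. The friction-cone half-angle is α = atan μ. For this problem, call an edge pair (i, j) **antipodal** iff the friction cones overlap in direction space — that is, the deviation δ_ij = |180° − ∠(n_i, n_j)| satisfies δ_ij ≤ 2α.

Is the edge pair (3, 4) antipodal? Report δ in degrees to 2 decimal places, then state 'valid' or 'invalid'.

δ = 130.38°, invalid

α = atan 0.1 = 5.71°;  2α = 11.42°
edge 3: e_3 = (+0.05, +0.92);  n_3 = (+0.9985, -0.0543)
edge 4: e_4 = (-1.17, +1.11);  n_4 = (+0.6883, +0.7255)
∠(n_3, n_4) = 49.62°
δ = |180° − 49.62°| = 130.38°
130.38° > 2α = 11.42°  →  invalid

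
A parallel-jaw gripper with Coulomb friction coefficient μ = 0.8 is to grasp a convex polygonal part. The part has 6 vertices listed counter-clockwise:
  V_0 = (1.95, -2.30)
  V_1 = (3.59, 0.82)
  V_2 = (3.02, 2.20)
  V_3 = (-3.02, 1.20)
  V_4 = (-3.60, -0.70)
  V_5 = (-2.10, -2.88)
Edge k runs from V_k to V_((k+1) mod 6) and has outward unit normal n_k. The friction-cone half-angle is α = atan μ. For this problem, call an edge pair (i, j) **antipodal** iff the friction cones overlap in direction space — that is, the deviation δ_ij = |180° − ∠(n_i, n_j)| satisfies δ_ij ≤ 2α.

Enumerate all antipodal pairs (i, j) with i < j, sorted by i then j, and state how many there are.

α = atan 0.8 = 38.66°;  2α = 77.32°
n_0 = (+0.8852, -0.4653)
n_1 = (+0.9243, +0.3818)
n_2 = (-0.1633, +0.9866)
n_3 = (-0.9564, +0.2920)
n_4 = (-0.8238, -0.5668)
n_5 = (+0.1418, -0.9899)
  (0,1): δ = 129.83°  ·
  (0,2): δ = 52.87°  ✓
  (0,3): δ = 10.75°  ✓
  (0,4): δ = 62.26°  ✓
  (0,5): δ = 125.88°  ·
  (1,2): δ = 103.04°  ·
  (1,3): δ = 39.42°  ✓
  (1,4): δ = 12.09°  ✓
  (1,5): δ = 75.71°  ✓
  (2,3): δ = 116.38°  ·
  (2,4): δ = 64.87°  ✓
  (2,5): δ = 1.25°  ✓
  (3,4): δ = 128.49°  ·
  (3,5): δ = 64.87°  ✓
  (4,5): δ = 116.38°  ·
antipodal pairs: 9

count = 9; pairs: (0,2), (0,3), (0,4), (1,3), (1,4), (1,5), (2,4), (2,5), (3,5)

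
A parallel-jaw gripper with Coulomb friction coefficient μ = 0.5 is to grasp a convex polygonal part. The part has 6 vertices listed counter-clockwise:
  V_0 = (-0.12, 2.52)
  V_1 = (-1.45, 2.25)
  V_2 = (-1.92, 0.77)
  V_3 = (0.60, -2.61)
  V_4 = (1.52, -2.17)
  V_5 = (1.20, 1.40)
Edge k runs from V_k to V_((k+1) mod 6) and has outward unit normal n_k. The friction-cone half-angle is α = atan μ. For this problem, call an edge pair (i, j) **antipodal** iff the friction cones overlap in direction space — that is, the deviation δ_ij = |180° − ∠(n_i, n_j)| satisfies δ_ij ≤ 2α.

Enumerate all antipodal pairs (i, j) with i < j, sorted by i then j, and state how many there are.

count = 5; pairs: (0,3), (1,3), (1,4), (2,4), (2,5)

α = atan 0.5 = 26.57°;  2α = 53.13°
n_0 = (-0.1989, +0.9800)
n_1 = (-0.9531, +0.3027)
n_2 = (-0.8017, -0.5977)
n_3 = (+0.4315, -0.9021)
n_4 = (+0.9960, +0.0893)
n_5 = (+0.6470, +0.7625)
  (0,1): δ = 119.09°  ·
  (0,2): δ = 64.77°  ·
  (0,3): δ = 14.08°  ✓
  (0,4): δ = 83.65°  ·
  (0,5): δ = 128.21°  ·
  (1,2): δ = 125.68°  ·
  (1,3): δ = 46.82°  ✓
  (1,4): δ = 22.74°  ✓
  (1,5): δ = 67.30°  ·
  (2,3): δ = 101.15°  ·
  (2,4): δ = 31.58°  ✓
  (2,5): δ = 12.98°  ✓
  (3,4): δ = 110.44°  ·
  (3,5): δ = 65.87°  ·
  (4,5): δ = 135.44°  ·
antipodal pairs: 5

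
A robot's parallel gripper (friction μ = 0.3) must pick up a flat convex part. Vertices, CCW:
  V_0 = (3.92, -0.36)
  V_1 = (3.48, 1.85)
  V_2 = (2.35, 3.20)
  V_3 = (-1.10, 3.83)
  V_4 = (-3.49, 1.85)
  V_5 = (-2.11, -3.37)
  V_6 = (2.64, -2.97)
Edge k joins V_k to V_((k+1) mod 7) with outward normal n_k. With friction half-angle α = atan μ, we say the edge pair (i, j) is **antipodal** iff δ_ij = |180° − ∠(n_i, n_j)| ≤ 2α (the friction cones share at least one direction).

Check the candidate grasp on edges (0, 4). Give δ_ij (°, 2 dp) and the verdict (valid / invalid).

α = atan 0.3 = 16.70°;  2α = 33.40°
edge 0: e_0 = (-0.44, +2.21);  n_0 = (+0.9808, +0.1953)
edge 4: e_4 = (+1.38, -5.22);  n_4 = (-0.9668, -0.2556)
∠(n_0, n_4) = 176.45°
δ = |180° − 176.45°| = 3.55°
3.55° ≤ 2α = 33.40°  →  valid

δ = 3.55°, valid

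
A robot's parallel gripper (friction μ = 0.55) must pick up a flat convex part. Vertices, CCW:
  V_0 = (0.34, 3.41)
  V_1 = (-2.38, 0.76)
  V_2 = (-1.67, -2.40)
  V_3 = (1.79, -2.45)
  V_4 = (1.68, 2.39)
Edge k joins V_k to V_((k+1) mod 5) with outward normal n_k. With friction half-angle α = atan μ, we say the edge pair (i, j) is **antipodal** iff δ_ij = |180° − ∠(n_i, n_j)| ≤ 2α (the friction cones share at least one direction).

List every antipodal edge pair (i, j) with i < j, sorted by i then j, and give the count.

count = 5; pairs: (0,2), (0,3), (1,3), (1,4), (2,4)

α = atan 0.55 = 28.81°;  2α = 57.62°
n_0 = (-0.6978, +0.7163)
n_1 = (-0.9757, -0.2192)
n_2 = (-0.0144, -0.9999)
n_3 = (+0.9997, +0.0227)
n_4 = (+0.6057, +0.7957)
  (0,1): δ = 121.59°  ·
  (0,2): δ = 45.08°  ✓
  (0,3): δ = 47.05°  ✓
  (0,4): δ = 98.47°  ·
  (1,2): δ = 103.49°  ·
  (1,3): δ = 11.36°  ✓
  (1,4): δ = 40.06°  ✓
  (2,3): δ = 87.87°  ·
  (2,4): δ = 36.45°  ✓
  (3,4): δ = 128.58°  ·
antipodal pairs: 5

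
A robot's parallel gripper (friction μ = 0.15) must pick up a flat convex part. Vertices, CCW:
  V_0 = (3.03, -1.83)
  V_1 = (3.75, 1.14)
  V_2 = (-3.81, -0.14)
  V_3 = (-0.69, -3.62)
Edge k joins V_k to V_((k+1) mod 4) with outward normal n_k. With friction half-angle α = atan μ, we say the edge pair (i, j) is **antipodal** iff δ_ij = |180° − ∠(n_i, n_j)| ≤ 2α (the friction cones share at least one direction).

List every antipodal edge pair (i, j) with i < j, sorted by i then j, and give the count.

α = atan 0.15 = 8.53°;  2α = 17.06°
n_0 = (+0.9719, -0.2356)
n_1 = (-0.1669, +0.9860)
n_2 = (-0.7446, -0.6675)
n_3 = (+0.4336, -0.9011)
  (0,1): δ = 66.76°  ·
  (0,2): δ = 55.50°  ·
  (0,3): δ = 129.32°  ·
  (1,2): δ = 57.73°  ·
  (1,3): δ = 16.09°  ✓
  (2,3): δ = 106.18°  ·
antipodal pairs: 1

count = 1; pairs: (1,3)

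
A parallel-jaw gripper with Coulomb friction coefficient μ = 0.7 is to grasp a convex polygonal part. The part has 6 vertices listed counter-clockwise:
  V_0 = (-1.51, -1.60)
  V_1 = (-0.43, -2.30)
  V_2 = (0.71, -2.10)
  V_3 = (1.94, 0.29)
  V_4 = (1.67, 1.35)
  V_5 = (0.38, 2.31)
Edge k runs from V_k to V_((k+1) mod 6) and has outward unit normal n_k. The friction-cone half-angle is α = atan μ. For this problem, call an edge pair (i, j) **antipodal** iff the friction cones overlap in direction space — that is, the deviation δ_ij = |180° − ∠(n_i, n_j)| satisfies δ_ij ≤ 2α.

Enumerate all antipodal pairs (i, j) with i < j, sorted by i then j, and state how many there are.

α = atan 0.7 = 34.99°;  2α = 69.98°
n_0 = (-0.5439, -0.8392)
n_1 = (+0.1728, -0.9850)
n_2 = (+0.8892, -0.4576)
n_3 = (+0.9691, +0.2468)
n_4 = (+0.5970, +0.8022)
n_5 = (-0.9003, +0.4352)
  (0,1): δ = 137.10°  ·
  (0,2): δ = 84.28°  ·
  (0,3): δ = 42.76°  ✓
  (0,4): δ = 3.71°  ✓
  (0,5): δ = 97.15°  ·
  (1,2): δ = 127.18°  ·
  (1,3): δ = 85.66°  ·
  (1,4): δ = 46.61°  ✓
  (1,5): δ = 54.25°  ✓
  (2,3): δ = 138.48°  ·
  (2,4): δ = 99.42°  ·
  (2,5): δ = 1.43°  ✓
  (3,4): δ = 140.95°  ·
  (3,5): δ = 40.09°  ✓
  (4,5): δ = 79.14°  ·
antipodal pairs: 6

count = 6; pairs: (0,3), (0,4), (1,4), (1,5), (2,5), (3,5)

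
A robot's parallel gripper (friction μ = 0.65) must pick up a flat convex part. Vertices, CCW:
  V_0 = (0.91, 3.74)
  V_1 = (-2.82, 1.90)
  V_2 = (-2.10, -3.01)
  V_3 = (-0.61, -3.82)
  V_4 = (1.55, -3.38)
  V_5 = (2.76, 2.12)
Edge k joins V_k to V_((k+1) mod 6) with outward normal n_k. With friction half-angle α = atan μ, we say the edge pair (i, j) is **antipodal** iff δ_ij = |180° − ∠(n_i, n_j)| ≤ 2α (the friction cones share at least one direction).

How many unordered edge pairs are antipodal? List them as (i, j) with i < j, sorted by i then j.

count = 7; pairs: (0,2), (0,3), (0,4), (1,4), (1,5), (2,5), (3,5)

α = atan 0.65 = 33.02°;  2α = 66.05°
n_0 = (-0.4424, +0.8968)
n_1 = (-0.9894, -0.1451)
n_2 = (-0.4776, -0.8786)
n_3 = (+0.1996, -0.9799)
n_4 = (+0.9766, -0.2149)
n_5 = (+0.6588, +0.7523)
  (0,1): δ = 107.91°  ·
  (0,2): δ = 54.79°  ✓
  (0,3): δ = 14.74°  ✓
  (0,4): δ = 51.34°  ✓
  (0,5): δ = 112.54°  ·
  (1,2): δ = 126.87°  ·
  (1,3): δ = 86.83°  ·
  (1,4): δ = 20.75°  ✓
  (1,5): δ = 40.45°  ✓
  (2,3): δ = 139.96°  ·
  (2,4): δ = 73.88°  ·
  (2,5): δ = 12.68°  ✓
  (3,4): δ = 113.92°  ·
  (3,5): δ = 52.72°  ✓
  (4,5): δ = 118.80°  ·
antipodal pairs: 7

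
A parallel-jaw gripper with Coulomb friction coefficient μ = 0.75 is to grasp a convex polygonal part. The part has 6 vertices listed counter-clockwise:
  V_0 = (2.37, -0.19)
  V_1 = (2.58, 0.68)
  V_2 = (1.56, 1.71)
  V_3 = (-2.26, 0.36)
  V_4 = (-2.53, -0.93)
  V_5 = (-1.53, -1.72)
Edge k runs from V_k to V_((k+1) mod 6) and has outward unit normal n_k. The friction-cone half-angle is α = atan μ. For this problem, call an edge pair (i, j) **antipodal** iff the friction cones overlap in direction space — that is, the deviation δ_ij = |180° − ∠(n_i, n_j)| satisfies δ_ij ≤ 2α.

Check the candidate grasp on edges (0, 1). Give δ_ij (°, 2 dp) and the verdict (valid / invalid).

α = atan 0.75 = 36.87°;  2α = 73.74°
edge 0: e_0 = (+0.21, +0.87);  n_0 = (+0.9721, -0.2346)
edge 1: e_1 = (-1.02, +1.03);  n_1 = (+0.7105, +0.7036)
∠(n_0, n_1) = 58.29°
δ = |180° − 58.29°| = 121.71°
121.71° > 2α = 73.74°  →  invalid

δ = 121.71°, invalid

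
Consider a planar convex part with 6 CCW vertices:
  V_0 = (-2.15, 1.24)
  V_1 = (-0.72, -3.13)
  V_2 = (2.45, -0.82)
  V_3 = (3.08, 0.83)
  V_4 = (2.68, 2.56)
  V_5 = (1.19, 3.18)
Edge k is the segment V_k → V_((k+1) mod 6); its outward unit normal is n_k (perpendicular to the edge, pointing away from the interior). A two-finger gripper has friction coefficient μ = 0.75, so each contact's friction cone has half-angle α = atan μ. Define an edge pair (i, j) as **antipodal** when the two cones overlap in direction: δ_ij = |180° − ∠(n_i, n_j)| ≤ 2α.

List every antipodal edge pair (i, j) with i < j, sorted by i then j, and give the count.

α = atan 0.75 = 36.87°;  2α = 73.74°
n_0 = (-0.9504, -0.3110)
n_1 = (+0.5889, -0.8082)
n_2 = (+0.9342, -0.3567)
n_3 = (+0.9743, +0.2253)
n_4 = (+0.3842, +0.9233)
n_5 = (-0.5023, +0.8647)
  (0,1): δ = 72.04°  ✓
  (0,2): δ = 39.02°  ✓
  (0,3): δ = 5.10°  ✓
  (0,4): δ = 49.29°  ✓
  (0,5): δ = 102.03°  ·
  (1,2): δ = 146.98°  ·
  (1,3): δ = 113.06°  ·
  (1,4): δ = 58.67°  ✓
  (1,5): δ = 5.93°  ✓
  (2,3): δ = 146.08°  ·
  (2,4): δ = 91.69°  ·
  (2,5): δ = 38.95°  ✓
  (3,4): δ = 125.61°  ·
  (3,5): δ = 72.87°  ✓
  (4,5): δ = 127.26°  ·
antipodal pairs: 8

count = 8; pairs: (0,1), (0,2), (0,3), (0,4), (1,4), (1,5), (2,5), (3,5)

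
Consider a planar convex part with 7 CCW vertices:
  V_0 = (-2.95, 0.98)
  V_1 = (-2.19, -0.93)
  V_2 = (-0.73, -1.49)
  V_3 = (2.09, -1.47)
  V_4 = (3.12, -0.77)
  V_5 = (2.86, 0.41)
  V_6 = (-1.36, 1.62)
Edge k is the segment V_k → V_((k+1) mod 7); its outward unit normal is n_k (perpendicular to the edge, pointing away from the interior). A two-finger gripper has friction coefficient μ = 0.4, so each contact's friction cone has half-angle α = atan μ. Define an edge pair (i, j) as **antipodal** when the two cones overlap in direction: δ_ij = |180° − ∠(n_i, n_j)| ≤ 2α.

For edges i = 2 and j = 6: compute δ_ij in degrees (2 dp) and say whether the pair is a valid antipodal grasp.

α = atan 0.4 = 21.80°;  2α = 43.60°
edge 2: e_2 = (+2.82, +0.02);  n_2 = (+0.0071, -1.0000)
edge 6: e_6 = (-1.59, -0.64);  n_6 = (-0.3734, +0.9277)
∠(n_2, n_6) = 158.48°
δ = |180° − 158.48°| = 21.52°
21.52° ≤ 2α = 43.60°  →  valid

δ = 21.52°, valid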